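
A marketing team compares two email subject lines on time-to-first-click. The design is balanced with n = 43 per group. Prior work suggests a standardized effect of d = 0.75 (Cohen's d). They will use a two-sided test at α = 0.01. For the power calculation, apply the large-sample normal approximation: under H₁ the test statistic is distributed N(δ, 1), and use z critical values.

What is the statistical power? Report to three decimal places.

Power ≈ 0.816

Noncentrality parameter: δ = d·√(n/2) = 0.75 × √(43/2) = 3.4776
Two-sided α = 0.01 → critical value z_{0.005} = 2.576.
Power = Φ(δ − 2.576) + Φ(−δ − 2.576) = Φ(0.902) + Φ(-6.053) = 0.8164 + 0.0000 = 0.8164.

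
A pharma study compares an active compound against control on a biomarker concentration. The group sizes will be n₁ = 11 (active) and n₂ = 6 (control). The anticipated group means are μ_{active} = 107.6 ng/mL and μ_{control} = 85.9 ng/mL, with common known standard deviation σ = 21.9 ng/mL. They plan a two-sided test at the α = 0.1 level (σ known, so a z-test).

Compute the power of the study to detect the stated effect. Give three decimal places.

Power ≈ 0.621

Standardized effect: d = |μ_{active} − μ_{control}| / σ = |107.6 − 85.9| / 21.9 = 0.9909
Noncentrality parameter: δ = d / √(1/n₁ + 1/n₂) = 0.9909 / √(1/11 + 1/6) = 1.9524
Critical value for a two-sided test at α = 0.1: z_{α/2} = 1.645.
Power = Φ(δ − 1.645) + Φ(−δ − 1.645) = Φ(0.308) + Φ(-3.597) = 0.6208 + 0.0002 = 0.6209.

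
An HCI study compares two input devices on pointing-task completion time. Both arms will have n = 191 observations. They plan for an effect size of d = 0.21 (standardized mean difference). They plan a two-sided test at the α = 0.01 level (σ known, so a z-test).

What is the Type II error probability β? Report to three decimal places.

Noncentrality parameter: δ = d·√(n/2) = 0.21 × √(191/2) = 2.0522
Critical value for a two-sided test at α = 0.01: z_{α/2} = 2.576.
Power = Φ(δ − 2.576) + Φ(−δ − 2.576) = Φ(-0.524) + Φ(-4.628) = 0.3003 + 0.0000 = 0.3003.
Type II error: β = 1 − power = 1 − 0.3003 = 0.6997.

β ≈ 0.700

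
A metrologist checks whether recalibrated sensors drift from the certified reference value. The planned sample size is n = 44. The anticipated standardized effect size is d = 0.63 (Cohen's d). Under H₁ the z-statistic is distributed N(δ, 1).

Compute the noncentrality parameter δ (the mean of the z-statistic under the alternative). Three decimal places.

δ ≈ 4.179

The noncentrality parameter scales effect size by the design's sample-size factor: δ = d·√n = 0.63 × √44 = 4.1789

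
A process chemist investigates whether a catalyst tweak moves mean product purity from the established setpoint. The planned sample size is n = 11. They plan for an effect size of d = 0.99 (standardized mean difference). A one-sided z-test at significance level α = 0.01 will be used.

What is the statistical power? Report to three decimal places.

Power ≈ 0.831

Noncentrality parameter: δ = d·√n = 0.99 × √11 = 3.2835
Critical value for a one-sided test at α = 0.01: z_α = 2.326.
Power = P(Z > 2.326 − δ) = Φ(0.957) = 0.8307.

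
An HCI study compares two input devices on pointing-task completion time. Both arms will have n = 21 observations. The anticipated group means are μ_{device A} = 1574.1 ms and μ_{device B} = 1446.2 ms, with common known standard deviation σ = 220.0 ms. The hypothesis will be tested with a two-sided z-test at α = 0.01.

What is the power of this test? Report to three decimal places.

Power ≈ 0.244

Standardized effect: d = |μ_{device A} − μ_{device B}| / σ = |1574.1 − 1446.2| / 220.0 = 0.5814
Noncentrality parameter: δ = d·√(n/2) = 0.5814 × √(21/2) = 1.8838
Critical value for a two-sided test at α = 0.01: z_{α/2} = 2.576.
Power = Φ(δ − 2.576) + Φ(−δ − 2.576) = Φ(-0.692) + Φ(-4.460) = 0.2445 + 0.0000 = 0.2445.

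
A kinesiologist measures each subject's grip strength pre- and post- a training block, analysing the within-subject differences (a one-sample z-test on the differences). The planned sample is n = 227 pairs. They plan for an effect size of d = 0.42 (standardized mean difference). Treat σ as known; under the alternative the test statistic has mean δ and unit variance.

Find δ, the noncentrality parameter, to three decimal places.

δ ≈ 6.328

The noncentrality parameter scales effect size by the design's sample-size factor: δ = d·√n = 0.42 × √227 = 6.3279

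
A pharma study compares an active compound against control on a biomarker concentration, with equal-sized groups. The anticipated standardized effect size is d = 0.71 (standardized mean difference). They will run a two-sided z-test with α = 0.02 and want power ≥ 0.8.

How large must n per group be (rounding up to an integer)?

Set Φ(δ − 2.326) = 0.8; then δ − 2.326 = Φ⁻¹(0.8) = 0.842, giving δ = 3.168.
(For δ > 0 the lower-tail rejection region contributes negligibly to power, so the one-term inversion is standard.)
δ = d·√(n/2) ⇒ n = 2(δ/d)² = 2 × (3.168 / 0.71)² = 39.82.
Rounding up, n = 40 per group.

n = 40 per group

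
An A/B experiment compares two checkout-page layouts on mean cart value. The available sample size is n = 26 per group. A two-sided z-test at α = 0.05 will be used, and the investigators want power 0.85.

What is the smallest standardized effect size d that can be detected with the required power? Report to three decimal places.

Required noncentrality: δ = z_{0.025} + z_{0.15} = 1.960 + 1.036 = 2.996.
(Lower-tail contribution to power is negligible for δ > 0.)
δ = d·√(n/2) ⇒ d = δ/√(n/2) = 2.996/√(26/2) = 0.8311.

d ≈ 0.831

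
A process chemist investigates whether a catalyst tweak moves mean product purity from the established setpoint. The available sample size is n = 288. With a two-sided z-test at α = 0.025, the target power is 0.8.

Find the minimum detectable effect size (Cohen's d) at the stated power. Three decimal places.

d ≈ 0.182

Required noncentrality: δ = z_{0.0125} + z_{0.20} = 2.241 + 0.842 = 3.083.
(Lower-tail contribution to power is negligible for δ > 0.)
δ = d·√n ⇒ d = δ/√n = 3.083/√288 = 0.1817.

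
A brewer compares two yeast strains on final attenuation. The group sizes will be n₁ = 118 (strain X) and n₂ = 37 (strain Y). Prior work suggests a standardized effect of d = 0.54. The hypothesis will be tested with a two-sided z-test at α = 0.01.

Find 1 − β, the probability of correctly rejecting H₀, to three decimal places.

Noncentrality parameter: δ = d / √(1/n₁ + 1/n₂) = 0.54 / √(1/118 + 1/37) = 2.8660
Critical value for a two-sided test at α = 0.01: z_{α/2} = 2.576.
Power = Φ(δ − 2.576) + Φ(−δ − 2.576) = Φ(0.290) + Φ(-5.442) = 0.6141 + 0.0000 = 0.6141.

Power ≈ 0.614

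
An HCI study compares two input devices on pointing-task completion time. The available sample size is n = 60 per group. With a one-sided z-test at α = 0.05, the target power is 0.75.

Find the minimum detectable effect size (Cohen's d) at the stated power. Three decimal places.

Required noncentrality: δ = z_{0.05} + z_{0.25} = 1.645 + 0.674 = 2.319.
δ = d·√(n/2) ⇒ d = δ/√(n/2) = 2.319/√(60/2) = 0.4235.

d ≈ 0.423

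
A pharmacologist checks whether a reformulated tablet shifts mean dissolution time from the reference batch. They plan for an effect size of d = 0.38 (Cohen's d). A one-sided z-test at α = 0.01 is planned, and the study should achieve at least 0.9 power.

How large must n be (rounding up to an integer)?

Set Φ(δ − 2.326) = 0.9; then δ − 2.326 = Φ⁻¹(0.9) = 1.282, giving δ = 3.608.
δ = d·√n ⇒ n = (δ/d)² = (3.608 / 0.38)² = 90.15.
Rounding up, n = 91.

n = 91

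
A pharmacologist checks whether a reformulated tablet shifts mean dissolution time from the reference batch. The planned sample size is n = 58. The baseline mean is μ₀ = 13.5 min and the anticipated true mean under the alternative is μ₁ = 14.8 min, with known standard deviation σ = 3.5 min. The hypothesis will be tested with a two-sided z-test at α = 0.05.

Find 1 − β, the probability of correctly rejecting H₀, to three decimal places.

Standardized effect: d = |μ₁ − μ₀| / σ = |14.8 − 13.5| / 3.5 = 0.3714
Noncentrality parameter: δ = d·√n = 0.3714 × √58 = 2.8287
Critical value for a two-sided test at α = 0.05: z_{α/2} = 1.960.
Power = Φ(δ − 1.960) + Φ(−δ − 1.960) = Φ(0.869) + Φ(-4.789) = 0.8075 + 0.0000 = 0.8075.

Power ≈ 0.808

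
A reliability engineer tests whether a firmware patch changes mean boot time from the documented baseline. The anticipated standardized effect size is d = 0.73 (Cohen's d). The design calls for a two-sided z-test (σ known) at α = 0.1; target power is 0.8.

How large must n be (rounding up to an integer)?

n = 12

For power 0.8 need Φ(δ − z_{0.05}) = 0.8, so δ = z_{0.05} + z_{0.20} = 1.645 + 0.842 = 2.486.
(The Φ(−δ − z_{α/2}) term is vanishingly small for δ > 0 and is dropped in the standard sample-size formula.)
δ = d·√n ⇒ n = (δ/d)² = (2.486 / 0.73)² = 11.60.
Rounding up, n = 12.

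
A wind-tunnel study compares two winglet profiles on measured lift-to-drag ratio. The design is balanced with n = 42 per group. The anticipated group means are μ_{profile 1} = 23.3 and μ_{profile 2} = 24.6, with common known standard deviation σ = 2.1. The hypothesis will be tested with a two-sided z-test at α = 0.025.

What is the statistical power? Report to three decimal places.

Standardized effect: d = |μ_{profile 1} − μ_{profile 2}| / σ = |23.3 − 24.6| / 2.1 = 0.6190
Noncentrality parameter: δ = d·√(n/2) = 0.6190 × √(42/2) = 2.8368
Critical value for a two-sided test at α = 0.025: z_{α/2} = 2.241.
Power = Φ(δ − 2.241) + Φ(−δ − 2.241) = Φ(0.595) + Φ(-5.078) = 0.7242 + 0.0000 = 0.7242.

Power ≈ 0.724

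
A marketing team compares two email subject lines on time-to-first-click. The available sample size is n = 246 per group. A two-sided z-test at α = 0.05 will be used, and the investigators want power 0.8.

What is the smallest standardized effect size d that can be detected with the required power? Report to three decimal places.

d ≈ 0.253

Need Φ(δ − 1.960) = 0.8, so δ = 1.960 + 0.842 = 2.802.
(The second rejection-region term Φ(−δ − z_{α/2}) is negligible and dropped.)
δ = d·√(n/2) ⇒ d = δ/√(n/2) = 2.802/√(246/2) = 0.2526.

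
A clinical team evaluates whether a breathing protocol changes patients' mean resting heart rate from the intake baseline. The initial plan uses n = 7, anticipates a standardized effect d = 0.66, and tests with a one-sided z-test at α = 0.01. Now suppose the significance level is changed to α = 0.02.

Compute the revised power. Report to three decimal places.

Power ≈ 0.379

δ = d·√n = 0.66 × √7 = 1.7462 (unchanged). New critical value: z_{0.02} = 2.054.
Revised power = Φ(δ − 2.054) = Φ(-0.308) = 0.3792.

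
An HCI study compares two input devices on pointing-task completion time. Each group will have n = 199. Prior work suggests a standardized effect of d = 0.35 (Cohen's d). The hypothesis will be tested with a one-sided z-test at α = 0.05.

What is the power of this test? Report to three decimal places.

Noncentrality parameter: δ = d·√(n/2) = 0.35 × √(199/2) = 3.4912
One-sided α = 0.05 → critical value z_{0.05} = 1.645.
Power = Φ(δ − 1.645) = Φ(1.846) = 0.9676.

Power ≈ 0.968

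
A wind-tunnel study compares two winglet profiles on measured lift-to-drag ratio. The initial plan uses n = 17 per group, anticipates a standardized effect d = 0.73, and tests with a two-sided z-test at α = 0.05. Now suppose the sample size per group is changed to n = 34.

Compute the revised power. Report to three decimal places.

With n = 34 per group: δ = d·√(n/2) = 0.73 × √(34/2) = 3.0099. Critical value z_{0.025} = 1.960.
Revised power = Φ(δ − 1.960) + Φ(−δ − 1.960) = Φ(1.050) + Φ(-4.970) = 0.8531 + 0.0000 = 0.8531.

Power ≈ 0.853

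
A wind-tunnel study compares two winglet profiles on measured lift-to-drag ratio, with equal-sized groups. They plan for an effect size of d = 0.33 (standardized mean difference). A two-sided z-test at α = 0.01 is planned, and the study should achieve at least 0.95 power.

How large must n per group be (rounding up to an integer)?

For power 0.95 need Φ(δ − z_{0.005}) = 0.95, so δ = z_{0.005} + z_{0.05} = 2.576 + 1.645 = 4.221.
(For δ > 0 the lower-tail rejection region contributes negligibly to power, so the one-term inversion is standard.)
δ = d·√(n/2) ⇒ n = 2(δ/d)² = 2 × (4.221 / 0.33)² = 327.17.
Round up to the next whole unit.

n = 328 per group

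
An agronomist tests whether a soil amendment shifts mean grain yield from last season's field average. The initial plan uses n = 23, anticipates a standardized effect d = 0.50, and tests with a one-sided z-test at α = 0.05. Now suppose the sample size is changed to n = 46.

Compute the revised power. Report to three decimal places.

Power ≈ 0.960

With n = 46: δ = d·√n = 0.50 × √46 = 3.3912. Critical value z_{0.05} = 1.645.
Revised power = P(Z > 1.645 − δ) = Φ(1.746) = 0.9596.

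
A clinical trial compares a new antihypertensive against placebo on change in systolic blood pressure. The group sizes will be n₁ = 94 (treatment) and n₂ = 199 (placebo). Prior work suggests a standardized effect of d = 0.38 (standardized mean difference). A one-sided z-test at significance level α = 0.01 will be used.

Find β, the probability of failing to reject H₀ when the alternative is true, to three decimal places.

β ≈ 0.239

Noncentrality parameter: δ = d / √(1/n₁ + 1/n₂) = 0.38 / √(1/94 + 1/199) = 3.0363
Critical value for a one-sided test at α = 0.01: z_α = 2.326.
Power = Φ(δ − 2.326) = Φ(0.710) = 0.7611.
Type II error: β = 1 − power = 1 − 0.7611 = 0.2389.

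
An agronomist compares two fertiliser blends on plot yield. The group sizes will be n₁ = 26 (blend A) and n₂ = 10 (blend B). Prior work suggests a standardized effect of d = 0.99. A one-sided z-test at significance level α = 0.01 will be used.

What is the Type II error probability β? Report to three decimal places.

β ≈ 0.369

Noncentrality parameter: δ = d / √(1/n₁ + 1/n₂) = 0.99 / √(1/26 + 1/10) = 2.6605
Critical value for a one-sided test at α = 0.01: z_α = 2.326.
Power = P(Z > 2.326 − δ) = Φ(0.334) = 0.6309.
Type II error: β = 1 − power = 1 − 0.6309 = 0.3691.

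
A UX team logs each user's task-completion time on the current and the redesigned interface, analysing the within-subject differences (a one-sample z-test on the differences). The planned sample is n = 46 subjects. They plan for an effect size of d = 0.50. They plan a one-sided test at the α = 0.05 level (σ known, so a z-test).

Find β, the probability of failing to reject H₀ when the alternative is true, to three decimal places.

Noncentrality parameter: δ = d·√n = 0.50 × √46 = 3.3912
One-sided α = 0.05 → critical value z_{0.05} = 1.645.
Power = P(Z > 1.645 − δ) = Φ(1.746) = 0.9596.
Type II error: β = 1 − power = 1 − 0.9596 = 0.0404.

β ≈ 0.040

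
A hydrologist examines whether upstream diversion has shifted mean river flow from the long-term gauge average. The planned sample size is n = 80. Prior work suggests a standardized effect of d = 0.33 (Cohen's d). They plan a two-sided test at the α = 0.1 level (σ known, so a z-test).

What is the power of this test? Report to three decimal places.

Power ≈ 0.904

Noncentrality parameter: δ = d·√n = 0.33 × √80 = 2.9516
Two-sided α = 0.1 → critical value z_{0.05} = 1.645.
Power = Φ(δ − 1.645) + Φ(−δ − 1.645) = Φ(1.307) + Φ(-4.596) = 0.9044 + 0.0000 = 0.9044.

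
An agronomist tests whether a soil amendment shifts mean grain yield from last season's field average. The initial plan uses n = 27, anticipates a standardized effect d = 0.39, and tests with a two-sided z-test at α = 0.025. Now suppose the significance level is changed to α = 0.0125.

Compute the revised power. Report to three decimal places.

δ = d·√n = 0.39 × √27 = 2.0265 (unchanged). New critical value: z_{0.0063} = 2.498.
Revised power = Φ(δ − 2.498) + Φ(−δ − 2.498) = Φ(-0.471) + Φ(-4.524) = 0.3187 + 0.0000 = 0.3187.

Power ≈ 0.319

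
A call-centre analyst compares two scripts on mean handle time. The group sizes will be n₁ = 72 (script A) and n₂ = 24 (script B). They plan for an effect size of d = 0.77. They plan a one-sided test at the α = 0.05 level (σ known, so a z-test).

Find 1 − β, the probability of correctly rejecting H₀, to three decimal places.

Noncentrality parameter: δ = d / √(1/n₁ + 1/n₂) = 0.77 / √(1/72 + 1/24) = 3.2668
Critical value for a one-sided test at α = 0.05: z_α = 1.645.
Power = Φ(δ − 1.645) = Φ(1.622) = 0.9476.

Power ≈ 0.948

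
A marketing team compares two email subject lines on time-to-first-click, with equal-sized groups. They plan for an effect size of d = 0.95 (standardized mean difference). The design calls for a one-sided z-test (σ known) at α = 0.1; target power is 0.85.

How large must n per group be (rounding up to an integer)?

Set Φ(δ − 1.282) = 0.85; then δ − 1.282 = Φ⁻¹(0.85) = 1.036, giving δ = 2.318.
δ = d·√(n/2) ⇒ n = 2(δ/d)² = 2 × (2.318 / 0.95)² = 11.91.
Rounding up, n = 12 per group.

n = 12 per group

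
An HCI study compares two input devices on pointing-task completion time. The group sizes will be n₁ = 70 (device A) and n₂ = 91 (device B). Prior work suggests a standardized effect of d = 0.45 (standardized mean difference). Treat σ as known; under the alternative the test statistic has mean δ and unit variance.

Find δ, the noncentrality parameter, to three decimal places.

δ ≈ 2.831

δ = d / √(1/n₁ + 1/n₂) = 0.45 / √(1/70 + 1/91) = 2.8305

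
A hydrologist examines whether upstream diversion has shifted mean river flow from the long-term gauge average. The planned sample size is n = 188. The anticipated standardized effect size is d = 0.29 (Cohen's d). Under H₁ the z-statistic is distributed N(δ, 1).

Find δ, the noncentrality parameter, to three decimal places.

δ = d·√n = 0.29 × √188 = 3.9763

δ ≈ 3.976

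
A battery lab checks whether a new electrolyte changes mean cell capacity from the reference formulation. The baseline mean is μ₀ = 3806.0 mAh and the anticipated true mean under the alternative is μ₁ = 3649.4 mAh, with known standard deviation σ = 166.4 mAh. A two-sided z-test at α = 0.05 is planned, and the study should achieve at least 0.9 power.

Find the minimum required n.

Standardized effect: d = |μ₁ − μ₀| / σ = |3649.4 − 3806.0| / 166.4 = 0.9411
For power 0.9 need Φ(δ − z_{0.025}) = 0.9, so δ = z_{0.025} + z_{0.10} = 1.960 + 1.282 = 3.242.
(For δ > 0 the lower-tail rejection region contributes negligibly to power, so the one-term inversion is standard.)
δ = d·√n ⇒ n = (δ/d)² = (3.242 / 0.9411)² = 11.86.
Rounding up, n = 12.

n = 12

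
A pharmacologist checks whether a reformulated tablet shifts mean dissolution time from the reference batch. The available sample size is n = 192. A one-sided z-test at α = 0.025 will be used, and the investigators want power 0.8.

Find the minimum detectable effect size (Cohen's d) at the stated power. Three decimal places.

Required noncentrality: δ = z_{0.025} + z_{0.20} = 1.960 + 0.842 = 2.802.
δ = d·√n ⇒ d = δ/√n = 2.802/√192 = 0.2022.

d ≈ 0.202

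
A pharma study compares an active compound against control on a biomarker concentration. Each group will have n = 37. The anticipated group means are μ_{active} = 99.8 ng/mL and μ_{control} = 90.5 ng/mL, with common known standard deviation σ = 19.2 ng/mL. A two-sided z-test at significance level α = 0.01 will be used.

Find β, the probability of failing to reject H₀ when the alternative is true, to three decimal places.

β ≈ 0.689

Standardized effect: d = |μ_{active} − μ_{control}| / σ = |99.8 − 90.5| / 19.2 = 0.4844
Noncentrality parameter: δ = d·√(n/2) = 0.4844 × √(37/2) = 2.0834
Two-sided α = 0.01 → critical value z_{0.005} = 2.576.
Power = Φ(δ − 2.576) + Φ(−δ − 2.576) = Φ(-0.492) + Φ(-4.659) = 0.3112 + 0.0000 = 0.3112.
Type II error: β = 1 − power = 1 − 0.3112 = 0.6888.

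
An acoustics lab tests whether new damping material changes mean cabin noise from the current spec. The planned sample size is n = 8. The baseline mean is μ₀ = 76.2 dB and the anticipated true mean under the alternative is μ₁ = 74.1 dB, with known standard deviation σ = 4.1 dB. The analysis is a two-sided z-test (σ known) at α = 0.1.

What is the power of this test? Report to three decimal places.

Power ≈ 0.423

Standardized effect: d = |μ₁ − μ₀| / σ = |74.1 − 76.2| / 4.1 = 0.5122
Noncentrality parameter: δ = d·√n = 0.5122 × √8 = 1.4487
Two-sided α = 0.1 → critical value z_{0.05} = 1.645.
Power = Φ(δ − 1.645) + Φ(−δ − 1.645) = Φ(-0.196) + Φ(-3.094) = 0.4222 + 0.0010 = 0.4232.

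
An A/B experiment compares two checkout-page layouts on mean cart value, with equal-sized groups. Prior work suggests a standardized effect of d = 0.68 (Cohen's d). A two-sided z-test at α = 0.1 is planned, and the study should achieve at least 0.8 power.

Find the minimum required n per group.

Set Φ(δ − 1.645) = 0.8; then δ − 1.645 = Φ⁻¹(0.8) = 0.842, giving δ = 2.486.
(Ignoring the negligible lower-tail rejection probability gives the usual closed-form inversion.)
δ = d·√(n/2) ⇒ n = 2(δ/d)² = 2 × (2.486 / 0.68)² = 26.74.
Rounding up, n = 27 per group.

n = 27 per group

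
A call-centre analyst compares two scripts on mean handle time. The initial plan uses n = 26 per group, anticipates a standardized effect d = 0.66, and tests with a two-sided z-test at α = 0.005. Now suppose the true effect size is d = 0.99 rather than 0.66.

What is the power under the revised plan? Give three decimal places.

With d = 0.99: δ = d·√(n/2) = 0.99 × √(26/2) = 3.5695. Critical value z_{0.0025} = 2.807.
Revised power = Φ(δ − 2.807) + Φ(−δ − 2.807) = Φ(0.762) + Φ(-6.377) = 0.7771 + 0.0000 = 0.7771.

Power ≈ 0.777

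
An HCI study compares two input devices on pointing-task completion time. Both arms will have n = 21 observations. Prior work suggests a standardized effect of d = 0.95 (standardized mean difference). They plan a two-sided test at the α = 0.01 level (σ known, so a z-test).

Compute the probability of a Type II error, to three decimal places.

Noncentrality parameter: δ = d·√(n/2) = 0.95 × √(21/2) = 3.0784
Two-sided α = 0.01 → critical value z_{0.005} = 2.576.
Power = Φ(δ − 2.576) + Φ(−δ − 2.576) = Φ(0.503) + Φ(-5.654) = 0.6923 + 0.0000 = 0.6924.
Type II error: β = 1 − power = 1 − 0.6924 = 0.3076.

β ≈ 0.308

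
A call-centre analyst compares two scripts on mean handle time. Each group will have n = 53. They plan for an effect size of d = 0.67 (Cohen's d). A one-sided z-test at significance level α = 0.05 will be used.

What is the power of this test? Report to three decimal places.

Noncentrality parameter: λ = d·√(n/2) = 0.67 × √(53/2) = 3.4490
One-sided α = 0.05 → critical value z_{0.05} = 1.645.
Power = Φ(λ − 1.645) = Φ(1.804) = 0.9644.

Power ≈ 0.964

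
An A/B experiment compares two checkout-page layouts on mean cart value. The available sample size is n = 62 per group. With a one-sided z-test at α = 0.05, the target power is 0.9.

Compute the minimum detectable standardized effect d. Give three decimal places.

d ≈ 0.526

Need Φ(δ − 1.645) = 0.9, so δ = 1.645 + 1.282 = 2.926.
δ = d·√(n/2) ⇒ d = δ/√(n/2) = 2.926/√(62/2) = 0.5256.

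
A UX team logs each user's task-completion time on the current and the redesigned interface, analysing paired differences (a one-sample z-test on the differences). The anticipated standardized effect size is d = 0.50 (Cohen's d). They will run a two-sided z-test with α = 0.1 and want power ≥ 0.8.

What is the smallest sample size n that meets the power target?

Set Φ(δ − 1.645) = 0.8; then δ − 1.645 = Φ⁻¹(0.8) = 0.842, giving δ = 2.486.
(For δ > 0 the lower-tail rejection region contributes negligibly to power, so the one-term inversion is standard.)
δ = d·√n ⇒ n = (δ/d)² = (2.486 / 0.50)² = 24.73.
Round up to the next whole unit.

n = 25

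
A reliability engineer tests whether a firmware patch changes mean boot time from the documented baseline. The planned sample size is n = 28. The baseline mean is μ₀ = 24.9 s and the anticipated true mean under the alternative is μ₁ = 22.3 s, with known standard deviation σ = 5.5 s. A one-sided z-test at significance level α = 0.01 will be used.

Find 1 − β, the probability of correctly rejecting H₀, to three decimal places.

Power ≈ 0.569

Standardized effect: d = |μ₁ − μ₀| / σ = |22.3 − 24.9| / 5.5 = 0.4727
Noncentrality parameter: δ = d·√n = 0.4727 × √28 = 2.5014
One-sided α = 0.01 → critical value z_{0.01} = 2.326.
Power = Φ(δ − 2.326) = Φ(0.175) = 0.5695.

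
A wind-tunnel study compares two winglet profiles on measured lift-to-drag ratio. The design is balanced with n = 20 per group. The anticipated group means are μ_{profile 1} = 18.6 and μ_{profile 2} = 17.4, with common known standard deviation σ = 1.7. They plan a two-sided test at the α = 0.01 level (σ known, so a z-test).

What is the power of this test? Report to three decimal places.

Power ≈ 0.366

Standardized effect: d = |μ_{profile 1} − μ_{profile 2}| / σ = |18.6 − 17.4| / 1.7 = 0.7059
Noncentrality parameter: δ = d·√(n/2) = 0.7059 × √(20/2) = 2.2322
Two-sided α = 0.01 → critical value z_{0.005} = 2.576.
Power = Φ(δ − 2.576) + Φ(−δ − 2.576) = Φ(-0.344) + Φ(-4.808) = 0.3656 + 0.0000 = 0.3656.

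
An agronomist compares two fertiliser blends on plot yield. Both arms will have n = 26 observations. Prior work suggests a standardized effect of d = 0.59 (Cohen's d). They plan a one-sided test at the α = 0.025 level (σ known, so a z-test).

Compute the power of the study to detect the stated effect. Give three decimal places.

Noncentrality parameter: δ = d·√(n/2) = 0.59 × √(26/2) = 2.1273
One-sided α = 0.025 → critical value z_{0.025} = 1.960.
Power = Φ(δ − 1.960) = Φ(0.167) = 0.5664.

Power ≈ 0.566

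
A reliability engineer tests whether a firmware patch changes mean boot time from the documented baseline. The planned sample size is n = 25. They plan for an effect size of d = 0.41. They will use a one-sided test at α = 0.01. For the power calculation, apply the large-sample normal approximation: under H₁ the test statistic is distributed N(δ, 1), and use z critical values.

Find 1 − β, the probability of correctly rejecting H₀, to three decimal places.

Power ≈ 0.391

Noncentrality parameter: δ = d·√n = 0.41 × √25 = 2.0500
One-sided α = 0.01 → critical value z_{0.01} = 2.326.
Power = P(Z > 2.326 − δ) = Φ(-0.276) = 0.3911.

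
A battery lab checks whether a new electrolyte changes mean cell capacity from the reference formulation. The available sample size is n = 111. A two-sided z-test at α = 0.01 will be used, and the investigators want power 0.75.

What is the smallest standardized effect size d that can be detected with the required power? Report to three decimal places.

d ≈ 0.309

Required noncentrality: δ = z_{0.005} + z_{0.25} = 2.576 + 0.674 = 3.250.
(Lower-tail contribution to power is negligible for δ > 0.)
δ = d·√n ⇒ d = δ/√n = 3.250/√111 = 0.3085.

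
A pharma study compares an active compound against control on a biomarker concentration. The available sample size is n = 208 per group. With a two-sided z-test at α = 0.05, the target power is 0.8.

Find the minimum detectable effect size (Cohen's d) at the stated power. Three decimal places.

Required noncentrality: δ = z_{0.025} + z_{0.20} = 1.960 + 0.842 = 2.802.
(The second rejection-region term Φ(−δ − z_{α/2}) is negligible and dropped.)
δ = d·√(n/2) ⇒ d = δ/√(n/2) = 2.802/√(208/2) = 0.2747.

d ≈ 0.275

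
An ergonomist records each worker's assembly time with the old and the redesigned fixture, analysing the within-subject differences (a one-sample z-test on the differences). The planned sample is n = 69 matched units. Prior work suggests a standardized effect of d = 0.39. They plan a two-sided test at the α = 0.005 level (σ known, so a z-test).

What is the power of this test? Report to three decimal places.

Noncentrality parameter: δ = d·√n = 0.39 × √69 = 3.2396
Critical value for a two-sided test at α = 0.005: z_{α/2} = 2.807.
Power = Φ(δ − 2.807) + Φ(−δ − 2.807) = Φ(0.433) + Φ(-6.047) = 0.6673 + 0.0000 = 0.6673.

Power ≈ 0.667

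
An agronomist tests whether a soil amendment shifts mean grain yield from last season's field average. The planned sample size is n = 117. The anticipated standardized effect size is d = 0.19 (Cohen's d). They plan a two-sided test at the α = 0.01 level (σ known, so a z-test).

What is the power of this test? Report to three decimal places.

Power ≈ 0.301

Noncentrality parameter: λ = d·√n = 0.19 × √117 = 2.0552
Two-sided α = 0.01 → critical value z_{0.005} = 2.576.
Power = Φ(λ − 2.576) + Φ(−λ − 2.576) = Φ(-0.521) + Φ(-4.631) = 0.3013 + 0.0000 = 0.3013.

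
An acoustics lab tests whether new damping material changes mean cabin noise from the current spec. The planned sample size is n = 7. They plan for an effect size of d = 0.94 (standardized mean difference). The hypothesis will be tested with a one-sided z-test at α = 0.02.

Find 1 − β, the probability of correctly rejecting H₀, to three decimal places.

Power ≈ 0.668

Noncentrality parameter: δ = d·√n = 0.94 × √7 = 2.4870
Critical value for a one-sided test at α = 0.02: z_α = 2.054.
Power = Φ(δ − 2.054) = Φ(0.433) = 0.6676.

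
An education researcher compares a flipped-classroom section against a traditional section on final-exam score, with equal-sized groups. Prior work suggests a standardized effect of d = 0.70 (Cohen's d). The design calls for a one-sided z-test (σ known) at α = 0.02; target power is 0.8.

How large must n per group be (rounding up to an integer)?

n = 35 per group

Set Φ(δ − 2.054) = 0.8; then δ − 2.054 = Φ⁻¹(0.8) = 0.842, giving δ = 2.895.
δ = d·√(n/2) ⇒ n = 2(δ/d)² = 2 × (2.895 / 0.70)² = 34.22.
Round up to the next whole unit.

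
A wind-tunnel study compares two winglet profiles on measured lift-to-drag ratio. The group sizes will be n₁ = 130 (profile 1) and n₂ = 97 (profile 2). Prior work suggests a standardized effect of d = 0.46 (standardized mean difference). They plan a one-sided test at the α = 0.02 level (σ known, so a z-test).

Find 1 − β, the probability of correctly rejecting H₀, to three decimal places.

Power ≈ 0.915

Noncentrality parameter: λ = d / √(1/n₁ + 1/n₂) = 0.46 / √(1/130 + 1/97) = 3.4285
One-sided α = 0.02 → critical value z_{0.02} = 2.054.
Power = Φ(λ − 2.054) = Φ(1.375) = 0.9154.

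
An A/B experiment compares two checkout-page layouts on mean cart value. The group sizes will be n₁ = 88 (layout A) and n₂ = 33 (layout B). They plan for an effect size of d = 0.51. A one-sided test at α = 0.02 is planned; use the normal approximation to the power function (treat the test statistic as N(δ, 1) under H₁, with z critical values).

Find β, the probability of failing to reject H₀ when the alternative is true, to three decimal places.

Noncentrality parameter: δ = d / √(1/n₁ + 1/n₂) = 0.51 / √(1/88 + 1/33) = 2.4985
Critical value for a one-sided test at α = 0.02: z_α = 2.054.
Power = P(Z > 2.054 − δ) = Φ(0.445) = 0.6717.
Type II error: β = 1 − power = 1 − 0.6717 = 0.3283.

β ≈ 0.328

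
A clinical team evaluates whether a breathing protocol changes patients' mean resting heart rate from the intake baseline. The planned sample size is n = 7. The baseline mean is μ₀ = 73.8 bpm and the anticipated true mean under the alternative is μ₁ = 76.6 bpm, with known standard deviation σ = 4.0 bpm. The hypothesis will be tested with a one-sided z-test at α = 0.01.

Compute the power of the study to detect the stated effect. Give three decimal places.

Standardized effect: d = |μ₁ − μ₀| / σ = |76.6 − 73.8| / 4.0 = 0.7000
Noncentrality parameter: δ = d·√n = 0.7000 × √7 = 1.8520
One-sided α = 0.01 → critical value z_{0.01} = 2.326.
Power = Φ(δ − 2.326) = Φ(-0.474) = 0.3176.

Power ≈ 0.318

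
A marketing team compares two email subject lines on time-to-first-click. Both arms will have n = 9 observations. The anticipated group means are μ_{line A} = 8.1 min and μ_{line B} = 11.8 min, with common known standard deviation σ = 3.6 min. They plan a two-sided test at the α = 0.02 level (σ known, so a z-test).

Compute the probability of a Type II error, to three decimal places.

Standardized effect: d = |μ_{line A} − μ_{line B}| / σ = |8.1 − 11.8| / 3.6 = 1.0278
Noncentrality parameter: δ = d·√(n/2) = 1.0278 × √(9/2) = 2.1802
Critical value for a two-sided test at α = 0.02: z_{α/2} = 2.326.
Power = Φ(δ − 2.326) + Φ(−δ − 2.326) = Φ(-0.146) + Φ(-4.507) = 0.4419 + 0.0000 = 0.4419.
Type II error: β = 1 − power = 1 − 0.4419 = 0.5581.

β ≈ 0.558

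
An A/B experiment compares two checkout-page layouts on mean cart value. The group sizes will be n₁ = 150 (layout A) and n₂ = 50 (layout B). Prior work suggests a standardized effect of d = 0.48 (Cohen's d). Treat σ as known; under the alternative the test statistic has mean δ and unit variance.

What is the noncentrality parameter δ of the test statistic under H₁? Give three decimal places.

δ ≈ 2.939

The noncentrality parameter scales effect size by the design's sample-size factor: δ = d / √(1/n₁ + 1/n₂) = 0.48 / √(1/150 + 1/50) = 2.9394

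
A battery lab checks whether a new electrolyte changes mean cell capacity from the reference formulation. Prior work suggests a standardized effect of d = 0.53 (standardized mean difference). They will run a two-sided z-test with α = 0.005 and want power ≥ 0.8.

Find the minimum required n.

For power 0.8 need Φ(δ − z_{0.0025}) = 0.8, so δ = z_{0.0025} + z_{0.20} = 2.807 + 0.842 = 3.649.
(Ignoring the negligible lower-tail rejection probability gives the usual closed-form inversion.)
δ = d·√n ⇒ n = (δ/d)² = (3.649 / 0.53)² = 47.39.
Rounding up, n = 48.

n = 48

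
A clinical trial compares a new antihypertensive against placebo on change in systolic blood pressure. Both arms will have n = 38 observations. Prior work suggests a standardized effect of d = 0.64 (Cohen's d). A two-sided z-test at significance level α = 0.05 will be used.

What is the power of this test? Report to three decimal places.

Power ≈ 0.797

Noncentrality parameter: δ = d·√(n/2) = 0.64 × √(38/2) = 2.7897
Critical value for a two-sided test at α = 0.05: z_{α/2} = 1.960.
Power = Φ(δ − 1.960) + Φ(−δ − 1.960) = Φ(0.830) + Φ(-4.750) = 0.7967 + 0.0000 = 0.7967.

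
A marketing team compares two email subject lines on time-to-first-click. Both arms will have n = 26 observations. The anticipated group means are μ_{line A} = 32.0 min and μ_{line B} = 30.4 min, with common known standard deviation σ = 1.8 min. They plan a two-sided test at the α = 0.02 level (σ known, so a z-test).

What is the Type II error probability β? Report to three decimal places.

Standardized effect: d = |μ_{line A} − μ_{line B}| / σ = |32.0 − 30.4| / 1.8 = 0.8889
Noncentrality parameter: δ = d·√(n/2) = 0.8889 × √(26/2) = 3.2049
Two-sided α = 0.02 → critical value z_{0.01} = 2.326.
Power = Φ(δ − 2.326) + Φ(−δ − 2.326) = Φ(0.879) + Φ(-5.531) = 0.8102 + 0.0000 = 0.8102.
Type II error: β = 1 − power = 1 − 0.8102 = 0.1898.

β ≈ 0.190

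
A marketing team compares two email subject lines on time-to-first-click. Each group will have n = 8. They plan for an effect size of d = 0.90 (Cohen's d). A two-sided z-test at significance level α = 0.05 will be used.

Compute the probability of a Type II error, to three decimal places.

β ≈ 0.563

Noncentrality parameter: δ = d·√(n/2) = 0.90 × √(8/2) = 1.8000
Two-sided α = 0.05 → critical value z_{0.025} = 1.960.
Power = Φ(δ − 1.960) + Φ(−δ − 1.960) = Φ(-0.160) + Φ(-3.760) = 0.4365 + 0.0001 = 0.4365.
Type II error: β = 1 − power = 1 − 0.4365 = 0.5635.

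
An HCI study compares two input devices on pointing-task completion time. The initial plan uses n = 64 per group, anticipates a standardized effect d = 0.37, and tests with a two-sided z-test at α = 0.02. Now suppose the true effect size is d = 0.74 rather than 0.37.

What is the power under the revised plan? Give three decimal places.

Power ≈ 0.969

With d = 0.74: δ = d·√(n/2) = 0.74 × √(64/2) = 4.1861. Critical value z_{0.01} = 2.326.
Revised power = Φ(δ − 2.326) + Φ(−δ − 2.326) = Φ(1.860) + Φ(-6.512) = 0.9685 + 0.0000 = 0.9685.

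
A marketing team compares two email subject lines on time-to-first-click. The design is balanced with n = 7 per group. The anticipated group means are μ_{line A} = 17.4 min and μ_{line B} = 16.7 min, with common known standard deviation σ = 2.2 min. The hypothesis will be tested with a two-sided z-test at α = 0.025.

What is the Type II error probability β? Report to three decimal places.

β ≈ 0.948

Standardized effect: d = |μ_{line A} − μ_{line B}| / σ = |17.4 − 16.7| / 2.2 = 0.3182
Noncentrality parameter: δ = d·√(n/2) = 0.3182 × √(7/2) = 0.5953
Two-sided α = 0.025 → critical value z_{0.0125} = 2.241.
Power = Φ(δ − 2.241) + Φ(−δ − 2.241) = Φ(-1.646) + Φ(-2.837) = 0.0499 + 0.0023 = 0.0521.
Type II error: β = 1 − power = 1 − 0.0521 = 0.9479.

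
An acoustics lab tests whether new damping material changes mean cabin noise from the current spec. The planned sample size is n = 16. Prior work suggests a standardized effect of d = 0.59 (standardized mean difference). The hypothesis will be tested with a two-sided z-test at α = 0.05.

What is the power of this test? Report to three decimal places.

Noncentrality parameter: λ = d·√n = 0.59 × √16 = 2.3600
Two-sided α = 0.05 → critical value z_{0.025} = 1.960.
Power = Φ(λ − 1.960) + Φ(−λ − 1.960) = Φ(0.400) + Φ(-4.320) = 0.6554 + 0.0000 = 0.6554.

Power ≈ 0.655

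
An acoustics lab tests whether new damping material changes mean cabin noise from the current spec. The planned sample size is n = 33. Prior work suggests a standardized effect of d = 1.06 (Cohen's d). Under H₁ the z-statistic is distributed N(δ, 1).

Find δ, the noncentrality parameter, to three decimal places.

δ ≈ 6.089

δ = d·√n = 1.06 × √33 = 6.0892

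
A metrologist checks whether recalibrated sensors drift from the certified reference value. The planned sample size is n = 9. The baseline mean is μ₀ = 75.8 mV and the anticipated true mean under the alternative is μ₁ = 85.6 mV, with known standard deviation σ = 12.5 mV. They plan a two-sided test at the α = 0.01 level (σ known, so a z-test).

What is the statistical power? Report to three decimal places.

Power ≈ 0.411

Standardized effect: d = |μ₁ − μ₀| / σ = |85.6 − 75.8| / 12.5 = 0.7840
Noncentrality parameter: δ = d·√n = 0.7840 × √9 = 2.3520
Two-sided α = 0.01 → critical value z_{0.005} = 2.576.
Power = Φ(δ − 2.576) + Φ(−δ − 2.576) = Φ(-0.224) + Φ(-4.928) = 0.4114 + 0.0000 = 0.4114.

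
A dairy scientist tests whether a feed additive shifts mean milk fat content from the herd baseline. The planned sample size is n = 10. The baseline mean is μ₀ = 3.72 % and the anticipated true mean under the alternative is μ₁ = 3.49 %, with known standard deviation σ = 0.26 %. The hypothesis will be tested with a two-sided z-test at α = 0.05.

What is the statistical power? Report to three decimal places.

Standardized effect: d = |μ₁ − μ₀| / σ = |3.49 − 3.72| / 0.26 = 0.8846
Noncentrality parameter: δ = d·√n = 0.8846 × √10 = 2.7974
Two-sided α = 0.05 → critical value z_{0.025} = 1.960.
Power = Φ(δ − 1.960) + Φ(−δ − 1.960) = Φ(0.837) + Φ(-4.757) = 0.7988 + 0.0000 = 0.7988.

Power ≈ 0.799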